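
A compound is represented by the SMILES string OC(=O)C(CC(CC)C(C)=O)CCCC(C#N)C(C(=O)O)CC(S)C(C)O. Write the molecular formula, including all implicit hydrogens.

C19H31NO6S

Walk through each heavy atom and fill implicit hydrogens from standard valence (C 4, N 3, O 2, S 2, halogen 1):
  atom 1: O, bond orders sum to 1 (valence 2) → 1 H
  atom 2: C, bond orders sum to 4 (valence 4) → 0 H
  atom 3: O, bond orders sum to 2 (valence 2) → 0 H
  atom 4: C, bond orders sum to 3 (valence 4) → 1 H
  atom 5: C, bond orders sum to 2 (valence 4) → 2 H
  atom 6: C, bond orders sum to 3 (valence 4) → 1 H
  atom 7: C, bond orders sum to 2 (valence 4) → 2 H
  atom 8: C, bond orders sum to 1 (valence 4) → 3 H
  atom 9: C, bond orders sum to 4 (valence 4) → 0 H
  atom 10: C, bond orders sum to 1 (valence 4) → 3 H
  atom 11: O, bond orders sum to 2 (valence 2) → 0 H
  atom 12: C, bond orders sum to 2 (valence 4) → 2 H
  atom 13: C, bond orders sum to 2 (valence 4) → 2 H
  atom 14: C, bond orders sum to 2 (valence 4) → 2 H
  atom 15: C, bond orders sum to 3 (valence 4) → 1 H
  atom 16: C, bond orders sum to 4 (valence 4) → 0 H
  atom 17: N, bond orders sum to 3 (valence 3) → 0 H
  atom 18: C, bond orders sum to 3 (valence 4) → 1 H
  atom 19: C, bond orders sum to 4 (valence 4) → 0 H
  atom 20: O, bond orders sum to 2 (valence 2) → 0 H
  atom 21: O, bond orders sum to 1 (valence 2) → 1 H
  atom 22: C, bond orders sum to 2 (valence 4) → 2 H
  atom 23: C, bond orders sum to 3 (valence 4) → 1 H
  atom 24: S, bond orders sum to 1 (valence 2) → 1 H
  atom 25: C, bond orders sum to 3 (valence 4) → 1 H
  atom 26: C, bond orders sum to 1 (valence 4) → 3 H
  atom 27: O, bond orders sum to 1 (valence 2) → 1 H
Totals → C:19, H:31, N:1, O:6, S:1.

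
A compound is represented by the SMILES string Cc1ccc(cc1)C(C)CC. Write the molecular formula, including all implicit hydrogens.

Walk through each heavy atom and fill implicit hydrogens from standard valence (C 4, N 3, O 2, S 2, halogen 1); for lowercase aromatic atoms, an aromatic c carries 1 H when it has two neighbours and 0 H with three, and aromatic n carries 0 H:
  atom 1: C, bond orders sum to 1 (valence 4) → 3 H
  atom 2: aromatic c, 3 neighbours → 0 H
  atom 3: aromatic c, 2 neighbours → 1 H
  atom 4: aromatic c, 2 neighbours → 1 H
  atom 5: aromatic c, 3 neighbours → 0 H
  atom 6: aromatic c, 2 neighbours → 1 H
  atom 7: aromatic c, 2 neighbours → 1 H
  atom 8: C, bond orders sum to 3 (valence 4) → 1 H
  atom 9: C, bond orders sum to 1 (valence 4) → 3 H
  atom 10: C, bond orders sum to 2 (valence 4) → 2 H
  atom 11: C, bond orders sum to 1 (valence 4) → 3 H
Totals → C:11, H:16.
In Hill order: C11H16.

C11H16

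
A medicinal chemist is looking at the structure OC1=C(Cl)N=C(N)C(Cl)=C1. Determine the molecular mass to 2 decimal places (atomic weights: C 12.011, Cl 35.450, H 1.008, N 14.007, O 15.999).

179.00 g/mol

First, the molecular formula is C5H4Cl2N2O (counting implicit H from valence).
  C: 5 × 12.011 = 60.055
  Cl: 2 × 35.450 = 70.900
  H: 4 × 1.008 = 4.032
  N: 2 × 14.007 = 28.014
  O: 1 × 15.999 = 15.999
Sum: 5×12.011 + 2×35.450 + 4×1.008 + 2×14.007 + 1×15.999 = 179.000 → 179.00 g/mol.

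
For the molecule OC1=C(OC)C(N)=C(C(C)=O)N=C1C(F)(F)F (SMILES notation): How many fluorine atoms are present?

3

Scan the SMILES for F atoms (remember two-letter symbols like Cl and Br are single atoms).
Fluorine count: 3.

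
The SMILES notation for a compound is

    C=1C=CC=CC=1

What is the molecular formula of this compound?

C6H6

Walk through each heavy atom and fill implicit hydrogens from standard valence (C 4, N 3, O 2, S 2, halogen 1):
  atom 1: C, bond orders sum to 3 (valence 4) → 1 H
  atom 2: C, bond orders sum to 3 (valence 4) → 1 H
  atom 3: C, bond orders sum to 3 (valence 4) → 1 H
  atom 4: C, bond orders sum to 3 (valence 4) → 1 H
  atom 5: C, bond orders sum to 3 (valence 4) → 1 H
  atom 6: C, bond orders sum to 3 (valence 4) → 1 H
Totals → C:6, H:6.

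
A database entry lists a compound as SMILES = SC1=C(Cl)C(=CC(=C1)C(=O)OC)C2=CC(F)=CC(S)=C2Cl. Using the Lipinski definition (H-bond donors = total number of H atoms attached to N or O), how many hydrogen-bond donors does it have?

0

Donors: find every N or O and count the H atoms it carries.
  atom 10 (O): bond orders sum to 2 → 0 H
  atom 11 (O): bond orders sum to 2 → 0 H
Lipinski HBD = 0.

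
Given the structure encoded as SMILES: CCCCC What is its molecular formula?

Walk through each heavy atom and fill implicit hydrogens from standard valence (C 4, N 3, O 2, S 2, halogen 1):
  atom 1: C, bond orders sum to 1 (valence 4) → 3 H
  atom 2: C, bond orders sum to 2 (valence 4) → 2 H
  atom 3: C, bond orders sum to 2 (valence 4) → 2 H
  atom 4: C, bond orders sum to 2 (valence 4) → 2 H
  atom 5: C, bond orders sum to 1 (valence 4) → 3 H
Totals → C:5, H:12.
In Hill order: C5H12.

C5H12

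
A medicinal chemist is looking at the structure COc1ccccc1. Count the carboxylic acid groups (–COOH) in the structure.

0

Scan the SMILES for the carboxylic acid motif — none present.
Groups that are present: 1 ether.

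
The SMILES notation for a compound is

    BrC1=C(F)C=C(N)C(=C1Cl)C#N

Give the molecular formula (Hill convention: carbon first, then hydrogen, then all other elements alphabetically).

Walk through each heavy atom and fill implicit hydrogens from standard valence (C 4, N 3, O 2, S 2, halogen 1):
  atom 1: Br (halogen, monovalent) → 0 H
  atom 2: C, bond orders sum to 4 (valence 4) → 0 H
  atom 3: C, bond orders sum to 4 (valence 4) → 0 H
  atom 4: F (halogen, monovalent) → 0 H
  atom 5: C, bond orders sum to 3 (valence 4) → 1 H
  atom 6: C, bond orders sum to 4 (valence 4) → 0 H
  atom 7: N, bond orders sum to 1 (valence 3) → 2 H
  atom 8: C, bond orders sum to 4 (valence 4) → 0 H
  atom 9: C, bond orders sum to 4 (valence 4) → 0 H
  atom 10: Cl (halogen, monovalent) → 0 H
  atom 11: C, bond orders sum to 4 (valence 4) → 0 H
  atom 12: N, bond orders sum to 3 (valence 3) → 0 H
Totals → C:7, H:3, Br:1, Cl:1, F:1, N:2.
In Hill order: C7H3BrClFN2.

C7H3BrClFN2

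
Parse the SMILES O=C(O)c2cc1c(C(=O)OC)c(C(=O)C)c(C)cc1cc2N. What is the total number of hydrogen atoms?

15

Walk through each heavy atom and fill implicit hydrogens from standard valence (C 4, N 3, O 2, S 2, halogen 1); for lowercase aromatic atoms, an aromatic c carries 1 H when it has two neighbours and 0 H with three, and aromatic n carries 0 H:
  atom 1: O, bond orders sum to 2 (valence 2) → 0 H
  atom 2: C, bond orders sum to 4 (valence 4) → 0 H
  atom 3: O, bond orders sum to 1 (valence 2) → 1 H
  atom 4: aromatic c, 3 neighbours → 0 H
  atom 5: aromatic c, 2 neighbours → 1 H
  atom 6: aromatic c, 3 neighbours → 0 H
  atom 7: aromatic c, 3 neighbours → 0 H
  atom 8: C, bond orders sum to 4 (valence 4) → 0 H
  atom 9: O, bond orders sum to 2 (valence 2) → 0 H
  atom 10: O, bond orders sum to 2 (valence 2) → 0 H
  atom 11: C, bond orders sum to 1 (valence 4) → 3 H
  atom 12: aromatic c, 3 neighbours → 0 H
  atom 13: C, bond orders sum to 4 (valence 4) → 0 H
  atom 14: O, bond orders sum to 2 (valence 2) → 0 H
  atom 15: C, bond orders sum to 1 (valence 4) → 3 H
  atom 16: aromatic c, 3 neighbours → 0 H
  atom 17: C, bond orders sum to 1 (valence 4) → 3 H
  atom 18: aromatic c, 2 neighbours → 1 H
  atom 19: aromatic c, 3 neighbours → 0 H
  atom 20: aromatic c, 2 neighbours → 1 H
  atom 21: aromatic c, 3 neighbours → 0 H
  atom 22: N, bond orders sum to 1 (valence 3) → 2 H
Total hydrogens: 15.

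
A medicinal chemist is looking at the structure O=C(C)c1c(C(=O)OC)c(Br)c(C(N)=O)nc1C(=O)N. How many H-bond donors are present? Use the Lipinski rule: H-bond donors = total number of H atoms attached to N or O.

4

Donors: find every N or O and count the H atoms it carries.
  atom 1 (O): bond orders sum to 2 → 0 H
  atom 7 (O): bond orders sum to 2 → 0 H
  atom 8 (O): bond orders sum to 2 → 0 H
  atom 14 (N): bond orders sum to 1 → 2 H
  atom 15 (O): bond orders sum to 2 → 0 H
  atom 16 (N): bond orders sum to 3 → 0 H
  atom 19 (O): bond orders sum to 2 → 0 H
  atom 20 (N): bond orders sum to 1 → 2 H
Lipinski HBD = 4.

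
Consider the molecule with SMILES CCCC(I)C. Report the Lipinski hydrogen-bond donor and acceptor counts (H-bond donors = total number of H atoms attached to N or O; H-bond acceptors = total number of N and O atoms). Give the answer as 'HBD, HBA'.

0, 0

Donors: find every N or O and count the H atoms it carries.
  (no N or O atoms present)
Lipinski HBD = 0.
Acceptors: N atoms = 0, O atoms = 0 → HBA = 0.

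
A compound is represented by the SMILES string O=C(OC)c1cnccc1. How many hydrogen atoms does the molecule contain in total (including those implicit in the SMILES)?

7

Walk through each heavy atom and fill implicit hydrogens from standard valence (C 4, N 3, O 2, S 2, halogen 1); for lowercase aromatic atoms, an aromatic c carries 1 H when it has two neighbours and 0 H with three, and aromatic n carries 0 H:
  atom 1: O, bond orders sum to 2 (valence 2) → 0 H
  atom 2: C, bond orders sum to 4 (valence 4) → 0 H
  atom 3: O, bond orders sum to 2 (valence 2) → 0 H
  atom 4: C, bond orders sum to 1 (valence 4) → 3 H
  atom 5: aromatic c, 3 neighbours → 0 H
  atom 6: aromatic c, 2 neighbours → 1 H
  atom 7: aromatic n, 2 neighbours → 0 H
  atom 8: aromatic c, 2 neighbours → 1 H
  atom 9: aromatic c, 2 neighbours → 1 H
  atom 10: aromatic c, 2 neighbours → 1 H
Total hydrogens: 7.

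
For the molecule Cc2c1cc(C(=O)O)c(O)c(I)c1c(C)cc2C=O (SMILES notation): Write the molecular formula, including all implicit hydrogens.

C14H11IO4

Walk through each heavy atom and fill implicit hydrogens from standard valence (C 4, N 3, O 2, S 2, halogen 1); for lowercase aromatic atoms, an aromatic c carries 1 H when it has two neighbours and 0 H with three, and aromatic n carries 0 H:
  atom 1: C, bond orders sum to 1 (valence 4) → 3 H
  atom 2: aromatic c, 3 neighbours → 0 H
  atom 3: aromatic c, 3 neighbours → 0 H
  atom 4: aromatic c, 2 neighbours → 1 H
  atom 5: aromatic c, 3 neighbours → 0 H
  atom 6: C, bond orders sum to 4 (valence 4) → 0 H
  atom 7: O, bond orders sum to 2 (valence 2) → 0 H
  atom 8: O, bond orders sum to 1 (valence 2) → 1 H
  atom 9: aromatic c, 3 neighbours → 0 H
  atom 10: O, bond orders sum to 1 (valence 2) → 1 H
  atom 11: aromatic c, 3 neighbours → 0 H
  atom 12: I (halogen, monovalent) → 0 H
  atom 13: aromatic c, 3 neighbours → 0 H
  atom 14: aromatic c, 3 neighbours → 0 H
  atom 15: C, bond orders sum to 1 (valence 4) → 3 H
  atom 16: aromatic c, 2 neighbours → 1 H
  atom 17: aromatic c, 3 neighbours → 0 H
  atom 18: C, bond orders sum to 3 (valence 4) → 1 H
  atom 19: O, bond orders sum to 2 (valence 2) → 0 H
Totals → C:14, H:11, I:1, O:4.
In Hill order: C14H11IO4.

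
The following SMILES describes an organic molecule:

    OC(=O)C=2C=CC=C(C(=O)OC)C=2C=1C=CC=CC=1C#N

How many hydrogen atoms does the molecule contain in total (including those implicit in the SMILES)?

Walk through each heavy atom and fill implicit hydrogens from standard valence (C 4, N 3, O 2, S 2, halogen 1):
  atom 1: O, bond orders sum to 1 (valence 2) → 1 H
  atom 2: C, bond orders sum to 4 (valence 4) → 0 H
  atom 3: O, bond orders sum to 2 (valence 2) → 0 H
  atom 4: C, bond orders sum to 4 (valence 4) → 0 H
  atom 5: C, bond orders sum to 3 (valence 4) → 1 H
  atom 6: C, bond orders sum to 3 (valence 4) → 1 H
  atom 7: C, bond orders sum to 3 (valence 4) → 1 H
  atom 8: C, bond orders sum to 4 (valence 4) → 0 H
  atom 9: C, bond orders sum to 4 (valence 4) → 0 H
  atom 10: O, bond orders sum to 2 (valence 2) → 0 H
  atom 11: O, bond orders sum to 2 (valence 2) → 0 H
  atom 12: C, bond orders sum to 1 (valence 4) → 3 H
  atom 13: C, bond orders sum to 4 (valence 4) → 0 H
  atom 14: C, bond orders sum to 4 (valence 4) → 0 H
  atom 15: C, bond orders sum to 3 (valence 4) → 1 H
  atom 16: C, bond orders sum to 3 (valence 4) → 1 H
  atom 17: C, bond orders sum to 3 (valence 4) → 1 H
  atom 18: C, bond orders sum to 3 (valence 4) → 1 H
  atom 19: C, bond orders sum to 4 (valence 4) → 0 H
  atom 20: C, bond orders sum to 4 (valence 4) → 0 H
  atom 21: N, bond orders sum to 3 (valence 3) → 0 H
Total hydrogens: 11.

11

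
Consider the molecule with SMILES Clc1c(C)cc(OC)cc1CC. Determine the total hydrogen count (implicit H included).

Walk through each heavy atom and fill implicit hydrogens from standard valence (C 4, N 3, O 2, S 2, halogen 1); for lowercase aromatic atoms, an aromatic c carries 1 H when it has two neighbours and 0 H with three, and aromatic n carries 0 H:
  atom 1: Cl (halogen, monovalent) → 0 H
  atom 2: aromatic c, 3 neighbours → 0 H
  atom 3: aromatic c, 3 neighbours → 0 H
  atom 4: C, bond orders sum to 1 (valence 4) → 3 H
  atom 5: aromatic c, 2 neighbours → 1 H
  atom 6: aromatic c, 3 neighbours → 0 H
  atom 7: O, bond orders sum to 2 (valence 2) → 0 H
  atom 8: C, bond orders sum to 1 (valence 4) → 3 H
  atom 9: aromatic c, 2 neighbours → 1 H
  atom 10: aromatic c, 3 neighbours → 0 H
  atom 11: C, bond orders sum to 2 (valence 4) → 2 H
  atom 12: C, bond orders sum to 1 (valence 4) → 3 H
Total hydrogens: 13.

13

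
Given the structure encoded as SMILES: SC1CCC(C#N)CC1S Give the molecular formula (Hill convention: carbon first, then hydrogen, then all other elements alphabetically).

Walk through each heavy atom and fill implicit hydrogens from standard valence (C 4, N 3, O 2, S 2, halogen 1):
  atom 1: S, bond orders sum to 1 (valence 2) → 1 H
  atom 2: C, bond orders sum to 3 (valence 4) → 1 H
  atom 3: C, bond orders sum to 2 (valence 4) → 2 H
  atom 4: C, bond orders sum to 2 (valence 4) → 2 H
  atom 5: C, bond orders sum to 3 (valence 4) → 1 H
  atom 6: C, bond orders sum to 4 (valence 4) → 0 H
  atom 7: N, bond orders sum to 3 (valence 3) → 0 H
  atom 8: C, bond orders sum to 2 (valence 4) → 2 H
  atom 9: C, bond orders sum to 3 (valence 4) → 1 H
  atom 10: S, bond orders sum to 1 (valence 2) → 1 H
Totals → C:7, H:11, N:1, S:2.

C7H11NS2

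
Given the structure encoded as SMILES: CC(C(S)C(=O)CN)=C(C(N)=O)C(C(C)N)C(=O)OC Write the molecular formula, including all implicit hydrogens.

Walk through each heavy atom and fill implicit hydrogens from standard valence (C 4, N 3, O 2, S 2, halogen 1):
  atom 1: C, bond orders sum to 1 (valence 4) → 3 H
  atom 2: C, bond orders sum to 4 (valence 4) → 0 H
  atom 3: C, bond orders sum to 3 (valence 4) → 1 H
  atom 4: S, bond orders sum to 1 (valence 2) → 1 H
  atom 5: C, bond orders sum to 4 (valence 4) → 0 H
  atom 6: O, bond orders sum to 2 (valence 2) → 0 H
  atom 7: C, bond orders sum to 2 (valence 4) → 2 H
  atom 8: N, bond orders sum to 1 (valence 3) → 2 H
  atom 9: C, bond orders sum to 4 (valence 4) → 0 H
  atom 10: C, bond orders sum to 4 (valence 4) → 0 H
  atom 11: N, bond orders sum to 1 (valence 3) → 2 H
  atom 12: O, bond orders sum to 2 (valence 2) → 0 H
  atom 13: C, bond orders sum to 3 (valence 4) → 1 H
  atom 14: C, bond orders sum to 3 (valence 4) → 1 H
  atom 15: C, bond orders sum to 1 (valence 4) → 3 H
  atom 16: N, bond orders sum to 1 (valence 3) → 2 H
  atom 17: C, bond orders sum to 4 (valence 4) → 0 H
  atom 18: O, bond orders sum to 2 (valence 2) → 0 H
  atom 19: O, bond orders sum to 2 (valence 2) → 0 H
  atom 20: C, bond orders sum to 1 (valence 4) → 3 H
Totals → C:12, H:21, N:3, O:4, S:1.

C12H21N3O4S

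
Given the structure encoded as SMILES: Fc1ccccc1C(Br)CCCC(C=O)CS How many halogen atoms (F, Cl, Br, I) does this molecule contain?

Halogen atoms appear at heavy-atom positions 1, 9 (1×Br, 1×F).
Other groups present: 1 aldehyde, 1 thiol.
Halogen count: 2.

2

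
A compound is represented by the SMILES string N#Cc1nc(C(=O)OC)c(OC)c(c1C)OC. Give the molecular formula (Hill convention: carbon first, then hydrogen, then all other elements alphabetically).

Walk through each heavy atom and fill implicit hydrogens from standard valence (C 4, N 3, O 2, S 2, halogen 1); for lowercase aromatic atoms, an aromatic c carries 1 H when it has two neighbours and 0 H with three, and aromatic n carries 0 H:
  atom 1: N, bond orders sum to 3 (valence 3) → 0 H
  atom 2: C, bond orders sum to 4 (valence 4) → 0 H
  atom 3: aromatic c, 3 neighbours → 0 H
  atom 4: aromatic n, 2 neighbours → 0 H
  atom 5: aromatic c, 3 neighbours → 0 H
  atom 6: C, bond orders sum to 4 (valence 4) → 0 H
  atom 7: O, bond orders sum to 2 (valence 2) → 0 H
  atom 8: O, bond orders sum to 2 (valence 2) → 0 H
  atom 9: C, bond orders sum to 1 (valence 4) → 3 H
  atom 10: aromatic c, 3 neighbours → 0 H
  atom 11: O, bond orders sum to 2 (valence 2) → 0 H
  atom 12: C, bond orders sum to 1 (valence 4) → 3 H
  atom 13: aromatic c, 3 neighbours → 0 H
  atom 14: aromatic c, 3 neighbours → 0 H
  atom 15: C, bond orders sum to 1 (valence 4) → 3 H
  atom 16: O, bond orders sum to 2 (valence 2) → 0 H
  atom 17: C, bond orders sum to 1 (valence 4) → 3 H
Totals → C:11, H:12, N:2, O:4.
In Hill order: C11H12N2O4.

C11H12N2O4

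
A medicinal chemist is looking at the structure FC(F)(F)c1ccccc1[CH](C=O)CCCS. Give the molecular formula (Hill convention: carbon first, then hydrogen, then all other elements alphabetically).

C12H13F3OS

Walk through each heavy atom and fill implicit hydrogens from standard valence (C 4, N 3, O 2, S 2, halogen 1); for lowercase aromatic atoms, an aromatic c carries 1 H when it has two neighbours and 0 H with three, and aromatic n carries 0 H:
  atom 1: F (halogen, monovalent) → 0 H
  atom 2: C, bond orders sum to 4 (valence 4) → 0 H
  atom 3: F (halogen, monovalent) → 0 H
  atom 4: F (halogen, monovalent) → 0 H
  atom 5: aromatic c, 3 neighbours → 0 H
  atom 6: aromatic c, 2 neighbours → 1 H
  atom 7: aromatic c, 2 neighbours → 1 H
  atom 8: aromatic c, 2 neighbours → 1 H
  atom 9: aromatic c, 2 neighbours → 1 H
  atom 10: aromatic c, 3 neighbours → 0 H
  atom 11: C with explicit H count 1
  atom 12: C, bond orders sum to 3 (valence 4) → 1 H
  atom 13: O, bond orders sum to 2 (valence 2) → 0 H
  atom 14: C, bond orders sum to 2 (valence 4) → 2 H
  atom 15: C, bond orders sum to 2 (valence 4) → 2 H
  atom 16: C, bond orders sum to 2 (valence 4) → 2 H
  atom 17: S, bond orders sum to 1 (valence 2) → 1 H
Totals → C:12, H:13, F:3, O:1, S:1.
In Hill order: C12H13F3OS.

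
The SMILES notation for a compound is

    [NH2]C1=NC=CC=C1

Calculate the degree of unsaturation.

Molecular formula: C5H6N2.
DoU = (2C + 2 + N − H − X) / 2, where X is the halogen count and O/S are ignored.
    = (2·5 + 2 + 2 − 6 − 0) / 2 = 8 / 2 = 4.

4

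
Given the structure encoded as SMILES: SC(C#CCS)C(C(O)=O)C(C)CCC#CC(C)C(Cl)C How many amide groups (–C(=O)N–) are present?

0

Scan the SMILES for the amide motif — none present.
Groups that are present: 2 alkyne, 1 carboxylic acid, 2 thiol.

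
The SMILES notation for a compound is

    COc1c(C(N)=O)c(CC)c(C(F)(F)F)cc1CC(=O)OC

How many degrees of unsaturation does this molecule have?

6

Molecular formula: C14H16F3NO4.
DoU = (2C + 2 + N − H − X) / 2, where X is the halogen count and O/S are ignored.
    = (2·14 + 2 + 1 − 16 − 3) / 2 = 12 / 2 = 6.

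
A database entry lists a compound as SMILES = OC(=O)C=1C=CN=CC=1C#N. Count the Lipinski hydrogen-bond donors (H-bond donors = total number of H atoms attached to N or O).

Donors: find every N or O and count the H atoms it carries.
  atom 1 (O): bond orders sum to 1 → 1 H
  atom 3 (O): bond orders sum to 2 → 0 H
  atom 7 (N): bond orders sum to 3 → 0 H
  atom 11 (N): bond orders sum to 3 → 0 H
Lipinski HBD = 1.

1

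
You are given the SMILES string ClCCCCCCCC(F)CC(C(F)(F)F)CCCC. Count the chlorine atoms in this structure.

Scan the SMILES for Cl atoms (remember two-letter symbols like Cl and Br are single atoms).
Chlorine count: 1.

1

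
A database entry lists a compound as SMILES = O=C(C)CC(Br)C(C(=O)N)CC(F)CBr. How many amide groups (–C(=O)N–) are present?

The amide motif appears at heavy-atom position 8 in the SMILES.
Other groups present: 1 ketone.
Amide count: 1.

1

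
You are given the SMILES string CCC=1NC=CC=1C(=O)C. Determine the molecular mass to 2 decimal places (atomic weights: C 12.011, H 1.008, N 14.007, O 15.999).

First, the molecular formula is C8H11NO (counting implicit H from valence).
  C: 8 × 12.011 = 96.088
  H: 11 × 1.008 = 11.088
  N: 1 × 14.007 = 14.007
  O: 1 × 15.999 = 15.999
Sum: 8×12.011 + 11×1.008 + 1×14.007 + 1×15.999 = 137.182 → 137.18 g/mol.

137.18 g/mol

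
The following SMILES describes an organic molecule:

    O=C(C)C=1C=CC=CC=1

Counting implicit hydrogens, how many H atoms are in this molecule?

Walk through each heavy atom and fill implicit hydrogens from standard valence (C 4, N 3, O 2, S 2, halogen 1):
  atom 1: O, bond orders sum to 2 (valence 2) → 0 H
  atom 2: C, bond orders sum to 4 (valence 4) → 0 H
  atom 3: C, bond orders sum to 1 (valence 4) → 3 H
  atom 4: C, bond orders sum to 4 (valence 4) → 0 H
  atom 5: C, bond orders sum to 3 (valence 4) → 1 H
  atom 6: C, bond orders sum to 3 (valence 4) → 1 H
  atom 7: C, bond orders sum to 3 (valence 4) → 1 H
  atom 8: C, bond orders sum to 3 (valence 4) → 1 H
  atom 9: C, bond orders sum to 3 (valence 4) → 1 H
Total hydrogens: 8.

8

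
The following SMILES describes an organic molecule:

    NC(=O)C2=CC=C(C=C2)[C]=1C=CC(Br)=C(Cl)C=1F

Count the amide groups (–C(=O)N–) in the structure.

1

The amide motif appears at heavy-atom position 2 in the SMILES.
Amide count: 1.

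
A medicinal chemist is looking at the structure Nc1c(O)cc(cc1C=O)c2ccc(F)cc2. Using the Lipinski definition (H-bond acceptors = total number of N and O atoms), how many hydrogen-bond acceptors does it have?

N atoms: 1; O atoms: 2.
Lipinski HBA = 1 + 2 = 3.

3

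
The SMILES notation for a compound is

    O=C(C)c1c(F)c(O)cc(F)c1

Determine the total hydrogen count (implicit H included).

6

Walk through each heavy atom and fill implicit hydrogens from standard valence (C 4, N 3, O 2, S 2, halogen 1); for lowercase aromatic atoms, an aromatic c carries 1 H when it has two neighbours and 0 H with three, and aromatic n carries 0 H:
  atom 1: O, bond orders sum to 2 (valence 2) → 0 H
  atom 2: C, bond orders sum to 4 (valence 4) → 0 H
  atom 3: C, bond orders sum to 1 (valence 4) → 3 H
  atom 4: aromatic c, 3 neighbours → 0 H
  atom 5: aromatic c, 3 neighbours → 0 H
  atom 6: F (halogen, monovalent) → 0 H
  atom 7: aromatic c, 3 neighbours → 0 H
  atom 8: O, bond orders sum to 1 (valence 2) → 1 H
  atom 9: aromatic c, 2 neighbours → 1 H
  atom 10: aromatic c, 3 neighbours → 0 H
  atom 11: F (halogen, monovalent) → 0 H
  atom 12: aromatic c, 2 neighbours → 1 H
Total hydrogens: 6.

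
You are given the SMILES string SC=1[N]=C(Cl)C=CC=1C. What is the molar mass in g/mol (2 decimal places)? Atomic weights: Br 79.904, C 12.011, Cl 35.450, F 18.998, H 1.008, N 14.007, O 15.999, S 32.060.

First, the molecular formula is C6H6ClNS (counting implicit H from valence).
  C: 6 × 12.011 = 72.066
  Cl: 1 × 35.450 = 35.450
  H: 6 × 1.008 = 6.048
  N: 1 × 14.007 = 14.007
  S: 1 × 32.060 = 32.060
Sum: 6×12.011 + 1×35.450 + 6×1.008 + 1×14.007 + 1×32.060 = 159.631 → 159.63 g/mol.

159.63 g/mol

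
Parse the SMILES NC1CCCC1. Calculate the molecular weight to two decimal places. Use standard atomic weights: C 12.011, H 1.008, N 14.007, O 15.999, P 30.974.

85.15 g/mol

First, the molecular formula is C5H11N (counting implicit H from valence).
  C: 5 × 12.011 = 60.055
  H: 11 × 1.008 = 11.088
  N: 1 × 14.007 = 14.007
Sum: 5×12.011 + 11×1.008 + 1×14.007 = 85.150 → 85.15 g/mol.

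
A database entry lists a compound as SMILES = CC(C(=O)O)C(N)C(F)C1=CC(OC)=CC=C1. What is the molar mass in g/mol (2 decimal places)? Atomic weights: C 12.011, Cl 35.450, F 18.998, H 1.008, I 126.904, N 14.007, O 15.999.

First, the molecular formula is C12H16FNO3 (counting implicit H from valence).
  C: 12 × 12.011 = 144.132
  F: 1 × 18.998 = 18.998
  H: 16 × 1.008 = 16.128
  N: 1 × 14.007 = 14.007
  O: 3 × 15.999 = 47.997
Sum: 12×12.011 + 1×18.998 + 16×1.008 + 1×14.007 + 3×15.999 = 241.262 → 241.26 g/mol.

241.26 g/mol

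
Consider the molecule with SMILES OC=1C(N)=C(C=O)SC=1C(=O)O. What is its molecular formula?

Walk through each heavy atom and fill implicit hydrogens from standard valence (C 4, N 3, O 2, S 2, halogen 1):
  atom 1: O, bond orders sum to 1 (valence 2) → 1 H
  atom 2: C, bond orders sum to 4 (valence 4) → 0 H
  atom 3: C, bond orders sum to 4 (valence 4) → 0 H
  atom 4: N, bond orders sum to 1 (valence 3) → 2 H
  atom 5: C, bond orders sum to 4 (valence 4) → 0 H
  atom 6: C, bond orders sum to 3 (valence 4) → 1 H
  atom 7: O, bond orders sum to 2 (valence 2) → 0 H
  atom 8: S, bond orders sum to 2 (valence 2) → 0 H
  atom 9: C, bond orders sum to 4 (valence 4) → 0 H
  atom 10: C, bond orders sum to 4 (valence 4) → 0 H
  atom 11: O, bond orders sum to 2 (valence 2) → 0 H
  atom 12: O, bond orders sum to 1 (valence 2) → 1 H
Totals → C:6, H:5, N:1, O:4, S:1.
In Hill order: C6H5NO4S.

C6H5NO4S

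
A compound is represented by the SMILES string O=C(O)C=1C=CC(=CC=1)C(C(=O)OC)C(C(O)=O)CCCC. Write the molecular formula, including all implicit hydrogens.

Walk through each heavy atom and fill implicit hydrogens from standard valence (C 4, N 3, O 2, S 2, halogen 1):
  atom 1: O, bond orders sum to 2 (valence 2) → 0 H
  atom 2: C, bond orders sum to 4 (valence 4) → 0 H
  atom 3: O, bond orders sum to 1 (valence 2) → 1 H
  atom 4: C, bond orders sum to 4 (valence 4) → 0 H
  atom 5: C, bond orders sum to 3 (valence 4) → 1 H
  atom 6: C, bond orders sum to 3 (valence 4) → 1 H
  atom 7: C, bond orders sum to 4 (valence 4) → 0 H
  atom 8: C, bond orders sum to 3 (valence 4) → 1 H
  atom 9: C, bond orders sum to 3 (valence 4) → 1 H
  atom 10: C, bond orders sum to 3 (valence 4) → 1 H
  atom 11: C, bond orders sum to 4 (valence 4) → 0 H
  atom 12: O, bond orders sum to 2 (valence 2) → 0 H
  atom 13: O, bond orders sum to 2 (valence 2) → 0 H
  atom 14: C, bond orders sum to 1 (valence 4) → 3 H
  atom 15: C, bond orders sum to 3 (valence 4) → 1 H
  atom 16: C, bond orders sum to 4 (valence 4) → 0 H
  atom 17: O, bond orders sum to 1 (valence 2) → 1 H
  atom 18: O, bond orders sum to 2 (valence 2) → 0 H
  atom 19: C, bond orders sum to 2 (valence 4) → 2 H
  atom 20: C, bond orders sum to 2 (valence 4) → 2 H
  atom 21: C, bond orders sum to 2 (valence 4) → 2 H
  atom 22: C, bond orders sum to 1 (valence 4) → 3 H
Totals → C:16, H:20, O:6.

C16H20O6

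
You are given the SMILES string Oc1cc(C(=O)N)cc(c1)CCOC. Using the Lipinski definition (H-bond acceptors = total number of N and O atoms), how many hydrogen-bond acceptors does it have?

N atoms: 1; O atoms: 3.
Lipinski HBA = 1 + 3 = 4.

4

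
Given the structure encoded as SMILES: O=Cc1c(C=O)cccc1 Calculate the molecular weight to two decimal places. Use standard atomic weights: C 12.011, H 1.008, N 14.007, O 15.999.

First, the molecular formula is C8H6O2 (counting implicit H from valence).
  C: 8 × 12.011 = 96.088
  H: 6 × 1.008 = 6.048
  O: 2 × 15.999 = 31.998
Sum: 8×12.011 + 6×1.008 + 2×15.999 = 134.134 → 134.13 g/mol.

134.13 g/mol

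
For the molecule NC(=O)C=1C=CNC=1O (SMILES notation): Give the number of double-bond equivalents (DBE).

4

Degree of unsaturation = (number of rings) + (number of π bonds).
Ring closures in the SMILES: 1.
π bonds: 3 double bonds (each 1 DoU) → 3 DoU from unsaturation.
Total DoU = 1 + 3 = 4.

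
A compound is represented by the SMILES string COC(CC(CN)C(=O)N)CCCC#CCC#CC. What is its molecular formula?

Walk through each heavy atom and fill implicit hydrogens from standard valence (C 4, N 3, O 2, S 2, halogen 1):
  atom 1: C, bond orders sum to 1 (valence 4) → 3 H
  atom 2: O, bond orders sum to 2 (valence 2) → 0 H
  atom 3: C, bond orders sum to 3 (valence 4) → 1 H
  atom 4: C, bond orders sum to 2 (valence 4) → 2 H
  atom 5: C, bond orders sum to 3 (valence 4) → 1 H
  atom 6: C, bond orders sum to 2 (valence 4) → 2 H
  atom 7: N, bond orders sum to 1 (valence 3) → 2 H
  atom 8: C, bond orders sum to 4 (valence 4) → 0 H
  atom 9: O, bond orders sum to 2 (valence 2) → 0 H
  atom 10: N, bond orders sum to 1 (valence 3) → 2 H
  atom 11: C, bond orders sum to 2 (valence 4) → 2 H
  atom 12: C, bond orders sum to 2 (valence 4) → 2 H
  atom 13: C, bond orders sum to 2 (valence 4) → 2 H
  atom 14: C, bond orders sum to 4 (valence 4) → 0 H
  atom 15: C, bond orders sum to 4 (valence 4) → 0 H
  atom 16: C, bond orders sum to 2 (valence 4) → 2 H
  atom 17: C, bond orders sum to 4 (valence 4) → 0 H
  atom 18: C, bond orders sum to 4 (valence 4) → 0 H
  atom 19: C, bond orders sum to 1 (valence 4) → 3 H
Totals → C:15, H:24, N:2, O:2.
In Hill order: C15H24N2O2.

C15H24N2O2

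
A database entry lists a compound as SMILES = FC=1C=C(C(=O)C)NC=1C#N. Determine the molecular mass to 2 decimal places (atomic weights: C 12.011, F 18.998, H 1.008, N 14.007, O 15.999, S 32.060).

152.13 g/mol

First, the molecular formula is C7H5FN2O (counting implicit H from valence).
  C: 7 × 12.011 = 84.077
  F: 1 × 18.998 = 18.998
  H: 5 × 1.008 = 5.040
  N: 2 × 14.007 = 28.014
  O: 1 × 15.999 = 15.999
Sum: 7×12.011 + 1×18.998 + 5×1.008 + 2×14.007 + 1×15.999 = 152.128 → 152.13 g/mol.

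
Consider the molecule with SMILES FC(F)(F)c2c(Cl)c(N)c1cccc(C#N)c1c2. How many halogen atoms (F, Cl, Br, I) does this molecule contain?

4

Halogen atoms appear at heavy-atom positions 1, 3, 4, 7 (1×Cl, 3×F).
Other groups present: 1 nitrile, 1 primary amine.
Halogen count: 4.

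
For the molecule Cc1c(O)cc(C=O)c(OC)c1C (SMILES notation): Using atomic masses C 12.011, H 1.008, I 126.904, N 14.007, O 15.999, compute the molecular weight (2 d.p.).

180.20 g/mol

First, the molecular formula is C10H12O3 (counting implicit H from valence).
  C: 10 × 12.011 = 120.110
  H: 12 × 1.008 = 12.096
  O: 3 × 15.999 = 47.997
Sum: 10×12.011 + 12×1.008 + 3×15.999 = 180.203 → 180.20 g/mol.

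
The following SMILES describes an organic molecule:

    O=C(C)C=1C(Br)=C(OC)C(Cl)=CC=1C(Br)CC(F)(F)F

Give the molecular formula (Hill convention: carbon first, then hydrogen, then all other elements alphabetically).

Walk through each heavy atom and fill implicit hydrogens from standard valence (C 4, N 3, O 2, S 2, halogen 1):
  atom 1: O, bond orders sum to 2 (valence 2) → 0 H
  atom 2: C, bond orders sum to 4 (valence 4) → 0 H
  atom 3: C, bond orders sum to 1 (valence 4) → 3 H
  atom 4: C, bond orders sum to 4 (valence 4) → 0 H
  atom 5: C, bond orders sum to 4 (valence 4) → 0 H
  atom 6: Br (halogen, monovalent) → 0 H
  atom 7: C, bond orders sum to 4 (valence 4) → 0 H
  atom 8: O, bond orders sum to 2 (valence 2) → 0 H
  atom 9: C, bond orders sum to 1 (valence 4) → 3 H
  atom 10: C, bond orders sum to 4 (valence 4) → 0 H
  atom 11: Cl (halogen, monovalent) → 0 H
  atom 12: C, bond orders sum to 3 (valence 4) → 1 H
  atom 13: C, bond orders sum to 4 (valence 4) → 0 H
  atom 14: C, bond orders sum to 3 (valence 4) → 1 H
  atom 15: Br (halogen, monovalent) → 0 H
  atom 16: C, bond orders sum to 2 (valence 4) → 2 H
  atom 17: C, bond orders sum to 4 (valence 4) → 0 H
  atom 18: F (halogen, monovalent) → 0 H
  atom 19: F (halogen, monovalent) → 0 H
  atom 20: F (halogen, monovalent) → 0 H
Totals → C:12, H:10, Br:2, Cl:1, F:3, O:2.

C12H10Br2ClF3O2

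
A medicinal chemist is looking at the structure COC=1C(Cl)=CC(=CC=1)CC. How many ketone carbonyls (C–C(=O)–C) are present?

0

Scan the SMILES for the ketone motif — none present.
Groups that are present: 1 ether.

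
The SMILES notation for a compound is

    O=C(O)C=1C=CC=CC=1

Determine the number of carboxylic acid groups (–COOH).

The carboxylic acid motif appears at heavy-atom position 2 in the SMILES.
Carboxylic acid count: 1.

1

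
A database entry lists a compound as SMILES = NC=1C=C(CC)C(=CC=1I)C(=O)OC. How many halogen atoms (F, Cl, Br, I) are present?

Halogen atoms appear at heavy-atom position 10 (1×I).
Other groups present: 1 ester, 1 primary amine.
Halogen count: 1.

1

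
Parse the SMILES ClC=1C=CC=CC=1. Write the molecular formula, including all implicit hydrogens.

Walk through each heavy atom and fill implicit hydrogens from standard valence (C 4, N 3, O 2, S 2, halogen 1):
  atom 1: Cl (halogen, monovalent) → 0 H
  atom 2: C, bond orders sum to 4 (valence 4) → 0 H
  atom 3: C, bond orders sum to 3 (valence 4) → 1 H
  atom 4: C, bond orders sum to 3 (valence 4) → 1 H
  atom 5: C, bond orders sum to 3 (valence 4) → 1 H
  atom 6: C, bond orders sum to 3 (valence 4) → 1 H
  atom 7: C, bond orders sum to 3 (valence 4) → 1 H
Totals → C:6, H:5, Cl:1.

C6H5Cl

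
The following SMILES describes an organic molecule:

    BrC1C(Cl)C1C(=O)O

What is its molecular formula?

C4H4BrClO2

Walk through each heavy atom and fill implicit hydrogens from standard valence (C 4, N 3, O 2, S 2, halogen 1):
  atom 1: Br (halogen, monovalent) → 0 H
  atom 2: C, bond orders sum to 3 (valence 4) → 1 H
  atom 3: C, bond orders sum to 3 (valence 4) → 1 H
  atom 4: Cl (halogen, monovalent) → 0 H
  atom 5: C, bond orders sum to 3 (valence 4) → 1 H
  atom 6: C, bond orders sum to 4 (valence 4) → 0 H
  atom 7: O, bond orders sum to 2 (valence 2) → 0 H
  atom 8: O, bond orders sum to 1 (valence 2) → 1 H
Totals → C:4, H:4, Br:1, Cl:1, O:2.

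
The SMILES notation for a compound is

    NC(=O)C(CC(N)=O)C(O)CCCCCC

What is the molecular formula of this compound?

Walk through each heavy atom and fill implicit hydrogens from standard valence (C 4, N 3, O 2, S 2, halogen 1):
  atom 1: N, bond orders sum to 1 (valence 3) → 2 H
  atom 2: C, bond orders sum to 4 (valence 4) → 0 H
  atom 3: O, bond orders sum to 2 (valence 2) → 0 H
  atom 4: C, bond orders sum to 3 (valence 4) → 1 H
  atom 5: C, bond orders sum to 2 (valence 4) → 2 H
  atom 6: C, bond orders sum to 4 (valence 4) → 0 H
  atom 7: N, bond orders sum to 1 (valence 3) → 2 H
  atom 8: O, bond orders sum to 2 (valence 2) → 0 H
  atom 9: C, bond orders sum to 3 (valence 4) → 1 H
  atom 10: O, bond orders sum to 1 (valence 2) → 1 H
  atom 11: C, bond orders sum to 2 (valence 4) → 2 H
  atom 12: C, bond orders sum to 2 (valence 4) → 2 H
  atom 13: C, bond orders sum to 2 (valence 4) → 2 H
  atom 14: C, bond orders sum to 2 (valence 4) → 2 H
  atom 15: C, bond orders sum to 2 (valence 4) → 2 H
  atom 16: C, bond orders sum to 1 (valence 4) → 3 H
Totals → C:11, H:22, N:2, O:3.

C11H22N2O3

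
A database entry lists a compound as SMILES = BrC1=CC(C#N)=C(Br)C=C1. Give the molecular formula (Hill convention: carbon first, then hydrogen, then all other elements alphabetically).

C7H3Br2N

Walk through each heavy atom and fill implicit hydrogens from standard valence (C 4, N 3, O 2, S 2, halogen 1):
  atom 1: Br (halogen, monovalent) → 0 H
  atom 2: C, bond orders sum to 4 (valence 4) → 0 H
  atom 3: C, bond orders sum to 3 (valence 4) → 1 H
  atom 4: C, bond orders sum to 4 (valence 4) → 0 H
  atom 5: C, bond orders sum to 4 (valence 4) → 0 H
  atom 6: N, bond orders sum to 3 (valence 3) → 0 H
  atom 7: C, bond orders sum to 4 (valence 4) → 0 H
  atom 8: Br (halogen, monovalent) → 0 H
  atom 9: C, bond orders sum to 3 (valence 4) → 1 H
  atom 10: C, bond orders sum to 3 (valence 4) → 1 H
Totals → C:7, H:3, Br:2, N:1.
In Hill order: C7H3Br2N.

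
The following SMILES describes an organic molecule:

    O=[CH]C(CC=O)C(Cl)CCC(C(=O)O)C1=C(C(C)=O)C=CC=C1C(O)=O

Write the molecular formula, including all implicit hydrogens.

Walk through each heavy atom and fill implicit hydrogens from standard valence (C 4, N 3, O 2, S 2, halogen 1):
  atom 1: O, bond orders sum to 2 (valence 2) → 0 H
  atom 2: C with explicit H count 1
  atom 3: C, bond orders sum to 3 (valence 4) → 1 H
  atom 4: C, bond orders sum to 2 (valence 4) → 2 H
  atom 5: C, bond orders sum to 3 (valence 4) → 1 H
  atom 6: O, bond orders sum to 2 (valence 2) → 0 H
  atom 7: C, bond orders sum to 3 (valence 4) → 1 H
  atom 8: Cl (halogen, monovalent) → 0 H
  atom 9: C, bond orders sum to 2 (valence 4) → 2 H
  atom 10: C, bond orders sum to 2 (valence 4) → 2 H
  atom 11: C, bond orders sum to 3 (valence 4) → 1 H
  atom 12: C, bond orders sum to 4 (valence 4) → 0 H
  atom 13: O, bond orders sum to 2 (valence 2) → 0 H
  atom 14: O, bond orders sum to 1 (valence 2) → 1 H
  atom 15: C, bond orders sum to 4 (valence 4) → 0 H
  atom 16: C, bond orders sum to 4 (valence 4) → 0 H
  atom 17: C, bond orders sum to 4 (valence 4) → 0 H
  atom 18: C, bond orders sum to 1 (valence 4) → 3 H
  atom 19: O, bond orders sum to 2 (valence 2) → 0 H
  atom 20: C, bond orders sum to 3 (valence 4) → 1 H
  atom 21: C, bond orders sum to 3 (valence 4) → 1 H
  atom 22: C, bond orders sum to 3 (valence 4) → 1 H
  atom 23: C, bond orders sum to 4 (valence 4) → 0 H
  atom 24: C, bond orders sum to 4 (valence 4) → 0 H
  atom 25: O, bond orders sum to 1 (valence 2) → 1 H
  atom 26: O, bond orders sum to 2 (valence 2) → 0 H
Totals → C:18, H:19, Cl:1, O:7.
In Hill order: C18H19ClO7.

C18H19ClO7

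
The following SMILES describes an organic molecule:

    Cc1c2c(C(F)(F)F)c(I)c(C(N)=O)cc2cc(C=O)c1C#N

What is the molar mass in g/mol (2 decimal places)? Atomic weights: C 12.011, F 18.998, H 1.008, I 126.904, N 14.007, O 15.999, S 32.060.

432.14 g/mol

First, the molecular formula is C15H8F3IN2O2 (counting implicit H from valence).
  C: 15 × 12.011 = 180.165
  F: 3 × 18.998 = 56.994
  H: 8 × 1.008 = 8.064
  I: 1 × 126.904 = 126.904
  N: 2 × 14.007 = 28.014
  O: 2 × 15.999 = 31.998
Sum: 15×12.011 + 3×18.998 + 8×1.008 + 1×126.904 + 2×14.007 + 2×15.999 = 432.139 → 432.14 g/mol.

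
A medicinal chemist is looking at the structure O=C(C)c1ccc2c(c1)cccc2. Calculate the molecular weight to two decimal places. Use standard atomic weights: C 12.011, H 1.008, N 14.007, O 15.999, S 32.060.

170.21 g/mol

First, the molecular formula is C12H10O (counting implicit H from valence).
  C: 12 × 12.011 = 144.132
  H: 10 × 1.008 = 10.080
  O: 1 × 15.999 = 15.999
Sum: 12×12.011 + 10×1.008 + 1×15.999 = 170.211 → 170.21 g/mol.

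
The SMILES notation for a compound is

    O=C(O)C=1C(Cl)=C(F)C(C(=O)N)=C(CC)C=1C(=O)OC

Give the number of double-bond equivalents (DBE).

Molecular formula: C12H11ClFNO5.
DoU = (2C + 2 + N − H − X) / 2, where X is the halogen count and O/S are ignored.
    = (2·12 + 2 + 1 − 11 − 2) / 2 = 14 / 2 = 7.

7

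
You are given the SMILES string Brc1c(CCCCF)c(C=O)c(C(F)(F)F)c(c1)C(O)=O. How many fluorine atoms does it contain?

4

Scan the SMILES for F atoms (remember two-letter symbols like Cl and Br are single atoms).
Fluorine count: 4.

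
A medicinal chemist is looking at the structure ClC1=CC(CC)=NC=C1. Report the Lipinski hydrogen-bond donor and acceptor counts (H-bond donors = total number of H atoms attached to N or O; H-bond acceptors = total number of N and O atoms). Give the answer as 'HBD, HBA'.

Donors: find every N or O and count the H atoms it carries.
  atom 7 (N): bond orders sum to 3 → 0 H
Lipinski HBD = 0.
Acceptors: N atoms = 1, O atoms = 0 → HBA = 1.

0, 1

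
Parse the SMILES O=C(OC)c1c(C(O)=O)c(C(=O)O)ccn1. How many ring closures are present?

1

In SMILES, each pair of matching ring-closure digits denotes one ring-closing bond; the number of such bonds equals the number of independent rings.
Ring-closure bonds here: 1.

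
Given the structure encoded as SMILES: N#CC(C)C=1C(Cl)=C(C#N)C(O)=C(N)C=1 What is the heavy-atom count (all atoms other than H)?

15

Every atom symbol written in the SMILES (organic subset) is one heavy atom; implicit H are not written.
Heavy atoms by element → C:10, Cl:1, N:3, O:1.
Total: 15.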